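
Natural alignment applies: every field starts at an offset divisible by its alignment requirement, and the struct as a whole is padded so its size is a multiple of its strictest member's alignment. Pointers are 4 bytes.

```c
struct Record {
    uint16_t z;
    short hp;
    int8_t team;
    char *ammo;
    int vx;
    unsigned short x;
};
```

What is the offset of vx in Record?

12

0..2  z  (2B, 2-aligned)
2..4  hp  (2B, 2-aligned)
4..5  team  (1B, 1-aligned)
5..8  -- padding (3B)
8..12  ammo  (4B, 4-aligned)
12..16  vx  (4B, 4-aligned)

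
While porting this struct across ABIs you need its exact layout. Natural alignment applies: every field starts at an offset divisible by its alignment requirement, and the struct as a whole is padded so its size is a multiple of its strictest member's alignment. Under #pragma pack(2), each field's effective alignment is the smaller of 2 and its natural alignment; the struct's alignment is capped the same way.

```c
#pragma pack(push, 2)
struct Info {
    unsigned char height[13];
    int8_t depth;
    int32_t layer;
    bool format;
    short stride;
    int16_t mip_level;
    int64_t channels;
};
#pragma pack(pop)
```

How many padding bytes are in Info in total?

1

0..13  height  (13B, 1-aligned)
13..14  depth  (1B, 1-aligned)
14..18  layer  (4B, 2-aligned)
18..19  format  (1B, 1-aligned)
19..20  -- padding (1B)
20..22  stride  (2B, 2-aligned)
22..24  mip_level  (2B, 2-aligned)
24..32  channels  (8B, 2-aligned)
sizeof = 32, alignof = 2
data bytes 31, size 32 → padding 1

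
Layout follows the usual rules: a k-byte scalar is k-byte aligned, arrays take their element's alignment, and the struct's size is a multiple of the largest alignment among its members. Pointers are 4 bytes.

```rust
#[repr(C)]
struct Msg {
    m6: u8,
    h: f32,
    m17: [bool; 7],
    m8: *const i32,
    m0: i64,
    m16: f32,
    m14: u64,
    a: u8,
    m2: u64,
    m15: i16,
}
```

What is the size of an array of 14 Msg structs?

1008

@0: m6 [1B, align 1] → 1
+3 pad (align 4)
@4: h [4B, align 4] → 8
@8: m17 [7B, align 1] → 15
+1 pad (align 4)
@16: m8 [4B, align 4] → 20
+4 pad (align 8)
@24: m0 [8B, align 8] → 32
@32: m16 [4B, align 4] → 36
+4 pad (align 8)
@40: m14 [8B, align 8] → 48
@48: a [1B, align 1] → 49
+7 pad (align 8)
@56: m2 [8B, align 8] → 64
@64: m15 [2B, align 2] → 66
+6 tail pad (align 8)
size 72, align 8
array of 14: 14 × 72 = 1008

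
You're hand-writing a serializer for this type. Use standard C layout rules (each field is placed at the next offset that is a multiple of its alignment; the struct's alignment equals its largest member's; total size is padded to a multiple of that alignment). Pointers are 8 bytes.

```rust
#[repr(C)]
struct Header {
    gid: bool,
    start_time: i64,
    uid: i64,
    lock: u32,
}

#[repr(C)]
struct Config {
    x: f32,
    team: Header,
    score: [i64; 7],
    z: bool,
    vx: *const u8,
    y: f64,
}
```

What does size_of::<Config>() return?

Header: 0..1  gid  (1B, 1-aligned); 1..8  -- padding (7B); 8..16  start_time  (8B, 8-aligned); 16..24  uid  (8B, 8-aligned); 24..28  lock  (4B, 4-aligned); 28..32  -- tail padding (4B); sizeof = 32, alignof = 8
0..4  x  (4B, 4-aligned)
4..8  -- padding (4B)
8..40  team  (32B, 8-aligned)
40..96  score  (56B, 8-aligned)
96..97  z  (1B, 1-aligned)
97..104  -- padding (7B)
104..112  vx  (8B, 8-aligned)
112..120  y  (8B, 8-aligned)
sizeof = 120, alignof = 8

120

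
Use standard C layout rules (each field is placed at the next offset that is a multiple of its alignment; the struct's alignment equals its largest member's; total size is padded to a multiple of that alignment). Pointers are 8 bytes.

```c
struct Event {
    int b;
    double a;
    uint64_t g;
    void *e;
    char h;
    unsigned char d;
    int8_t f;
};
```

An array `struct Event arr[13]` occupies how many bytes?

@0: b [4B, align 4] → 4
+4 pad (align 8)
@8: a [8B, align 8] → 16
@16: g [8B, align 8] → 24
@24: e [8B, align 8] → 32
@32: h [1B, align 1] → 33
@33: d [1B, align 1] → 34
@34: f [1B, align 1] → 35
+5 tail pad (align 8)
size 40, align 8
array of 13: 13 × 40 = 520

520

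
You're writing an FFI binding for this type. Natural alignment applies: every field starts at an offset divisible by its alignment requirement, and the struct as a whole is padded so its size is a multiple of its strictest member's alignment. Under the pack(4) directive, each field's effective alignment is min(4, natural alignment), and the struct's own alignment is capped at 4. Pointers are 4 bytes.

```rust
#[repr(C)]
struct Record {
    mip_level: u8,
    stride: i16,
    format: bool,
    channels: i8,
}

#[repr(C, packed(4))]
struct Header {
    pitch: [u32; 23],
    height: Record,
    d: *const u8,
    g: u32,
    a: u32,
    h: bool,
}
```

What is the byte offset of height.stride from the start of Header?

Record: mip_level at 0 (size 1, align 1) → ends 1; pad 1 to align 2 for stride; stride at 2 (size 2, align 2) → ends 4; format at 4 (size 1, align 1) → ends 5; channels at 5 (size 1, align 1) → ends 6; total 6 bytes, alignment 2
pitch at 0 (size 92, align 4) → ends 92
height at 92 (size 6, align 2) → ends 98
within Record: stride at 2
92 + 2 = 94

94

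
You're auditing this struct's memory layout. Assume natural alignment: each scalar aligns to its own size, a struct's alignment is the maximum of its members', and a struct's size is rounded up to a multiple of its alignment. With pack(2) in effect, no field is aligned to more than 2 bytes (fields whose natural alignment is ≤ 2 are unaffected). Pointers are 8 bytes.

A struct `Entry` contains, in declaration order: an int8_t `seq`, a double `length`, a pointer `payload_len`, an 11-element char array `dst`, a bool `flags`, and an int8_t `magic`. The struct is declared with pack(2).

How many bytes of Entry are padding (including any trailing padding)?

2

seq at 0 (size 1, align 1) → ends 1
pad 1 to align 2 for length
length at 2 (size 8, align 2) → ends 10
payload_len at 10 (size 8, align 2) → ends 18
dst at 18 (size 11, align 1) → ends 29
flags at 29 (size 1, align 1) → ends 30
magic at 30 (size 1, align 1) → ends 31
tail pad 1 to reach multiple of 2
total 32 bytes, alignment 2
data bytes 30, size 32 → padding 2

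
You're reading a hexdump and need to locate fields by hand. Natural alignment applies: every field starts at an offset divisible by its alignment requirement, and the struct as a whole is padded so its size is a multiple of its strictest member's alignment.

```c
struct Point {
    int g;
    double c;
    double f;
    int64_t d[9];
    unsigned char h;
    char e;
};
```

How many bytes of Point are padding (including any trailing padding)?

10

g at 0 (size 4, align 4) → ends 4
pad 4 to align 8 for c
c at 8 (size 8, align 8) → ends 16
f at 16 (size 8, align 8) → ends 24
d at 24 (size 72, align 8) → ends 96
h at 96 (size 1, align 1) → ends 97
e at 97 (size 1, align 1) → ends 98
tail pad 6 to reach multiple of 8
total 104 bytes, alignment 8
data bytes 94, size 104 → padding 10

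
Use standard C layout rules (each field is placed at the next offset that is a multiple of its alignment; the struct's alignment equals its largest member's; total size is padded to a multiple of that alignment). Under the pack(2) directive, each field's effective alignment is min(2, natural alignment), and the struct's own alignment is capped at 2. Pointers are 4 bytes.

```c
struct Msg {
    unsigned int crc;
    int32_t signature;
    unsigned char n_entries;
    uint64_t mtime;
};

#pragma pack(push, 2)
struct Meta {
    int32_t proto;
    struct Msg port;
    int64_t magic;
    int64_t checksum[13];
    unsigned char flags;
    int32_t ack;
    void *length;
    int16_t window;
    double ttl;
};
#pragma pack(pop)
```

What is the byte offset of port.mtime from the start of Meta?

Msg: 0..4  crc  (4B, 4-aligned); 4..8  signature  (4B, 4-aligned); 8..9  n_entries  (1B, 1-aligned); 9..16  -- padding (7B); 16..24  mtime  (8B, 8-aligned); sizeof = 24, alignof = 8
0..4  proto  (4B, 2-aligned)
4..28  port  (24B, 2-aligned)
within Msg: mtime at 16
4 + 16 = 20

20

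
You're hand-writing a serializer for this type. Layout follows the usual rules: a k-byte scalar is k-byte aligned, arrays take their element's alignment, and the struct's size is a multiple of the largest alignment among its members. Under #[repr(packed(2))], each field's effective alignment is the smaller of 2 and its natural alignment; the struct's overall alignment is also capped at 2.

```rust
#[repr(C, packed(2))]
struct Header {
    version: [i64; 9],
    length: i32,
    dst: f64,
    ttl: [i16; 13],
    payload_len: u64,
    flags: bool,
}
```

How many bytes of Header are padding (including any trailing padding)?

1

@0: version [72B, align 2] → 72
@72: length [4B, align 2] → 76
@76: dst [8B, align 2] → 84
@84: ttl [26B, align 2] → 110
@110: payload_len [8B, align 2] → 118
@118: flags [1B, align 1] → 119
+1 tail pad (align 2)
size 120, align 2
data bytes 119, size 120 → padding 1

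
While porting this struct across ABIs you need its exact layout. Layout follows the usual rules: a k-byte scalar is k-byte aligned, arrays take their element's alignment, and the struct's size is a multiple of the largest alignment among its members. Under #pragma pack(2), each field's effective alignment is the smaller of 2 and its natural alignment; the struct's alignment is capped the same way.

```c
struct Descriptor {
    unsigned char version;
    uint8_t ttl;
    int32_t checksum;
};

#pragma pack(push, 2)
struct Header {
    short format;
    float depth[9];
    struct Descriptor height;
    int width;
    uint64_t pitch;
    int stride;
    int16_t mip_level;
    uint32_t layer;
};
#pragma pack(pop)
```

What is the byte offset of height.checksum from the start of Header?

42

Descriptor: 0..1  version  (1B, 1-aligned); 1..2  ttl  (1B, 1-aligned); 2..4  -- padding (2B); 4..8  checksum  (4B, 4-aligned); sizeof = 8, alignof = 4
0..2  format  (2B, 2-aligned)
2..38  depth  (36B, 2-aligned)
38..46  height  (8B, 2-aligned)
within Descriptor: checksum at 4
38 + 4 = 42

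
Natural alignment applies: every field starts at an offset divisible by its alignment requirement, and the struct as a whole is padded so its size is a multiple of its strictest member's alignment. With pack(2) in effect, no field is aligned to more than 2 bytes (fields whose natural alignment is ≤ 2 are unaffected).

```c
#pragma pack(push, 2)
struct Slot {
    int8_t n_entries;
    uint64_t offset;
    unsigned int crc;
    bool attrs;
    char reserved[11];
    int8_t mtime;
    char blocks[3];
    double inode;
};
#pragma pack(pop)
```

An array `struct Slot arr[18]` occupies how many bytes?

n_entries at 0 (size 1, align 1) → ends 1
pad 1 to align 2 for offset
offset at 2 (size 8, align 2) → ends 10
crc at 10 (size 4, align 2) → ends 14
attrs at 14 (size 1, align 1) → ends 15
reserved at 15 (size 11, align 1) → ends 26
mtime at 26 (size 1, align 1) → ends 27
blocks at 27 (size 3, align 1) → ends 30
inode at 30 (size 8, align 2) → ends 38
total 38 bytes, alignment 2
array of 18: 18 × 38 = 684

684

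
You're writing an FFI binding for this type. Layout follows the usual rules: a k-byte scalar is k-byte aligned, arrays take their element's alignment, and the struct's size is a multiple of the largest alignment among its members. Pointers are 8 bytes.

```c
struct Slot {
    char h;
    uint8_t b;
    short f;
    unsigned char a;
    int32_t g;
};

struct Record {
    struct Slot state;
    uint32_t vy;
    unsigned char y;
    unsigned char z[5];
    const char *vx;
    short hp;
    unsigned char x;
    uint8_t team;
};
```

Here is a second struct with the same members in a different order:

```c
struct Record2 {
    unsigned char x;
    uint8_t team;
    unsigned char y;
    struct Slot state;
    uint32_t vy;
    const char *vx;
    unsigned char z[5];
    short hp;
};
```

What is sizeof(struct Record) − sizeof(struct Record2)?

Slot: @0: h [1B, align 1] → 1; @1: b [1B, align 1] → 2; @2: f [2B, align 2] → 4; @4: a [1B, align 1] → 5; +3 pad (align 4); @8: g [4B, align 4] → 12; size 12, align 4
@0: state [12B, align 4] → 12
@12: vy [4B, align 4] → 16
@16: y [1B, align 1] → 17
@17: z [5B, align 1] → 22
+2 pad (align 8)
@24: vx [8B, align 8] → 32
@32: hp [2B, align 2] → 34
@34: x [1B, align 1] → 35
@35: team [1B, align 1] → 36
+4 tail pad (align 8)
size 40, align 8
— Record2 —
@0: x [1B, align 1] → 1
@1: team [1B, align 1] → 2
@2: y [1B, align 1] → 3
+1 pad (align 4)
@4: state [12B, align 4] → 16
@16: vy [4B, align 4] → 20
+4 pad (align 8)
@24: vx [8B, align 8] → 32
@32: z [5B, align 1] → 37
+1 pad (align 2)
@38: hp [2B, align 2] → 40
size 40, align 8
40 − 40 = 0

0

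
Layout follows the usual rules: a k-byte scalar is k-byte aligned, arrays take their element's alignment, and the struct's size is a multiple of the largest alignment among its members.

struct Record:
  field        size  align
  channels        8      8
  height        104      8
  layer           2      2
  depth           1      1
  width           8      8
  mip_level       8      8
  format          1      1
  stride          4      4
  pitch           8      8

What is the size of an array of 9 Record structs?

1368

@0: channels [8B, align 8] → 8
@8: height [104B, align 8] → 112
@112: layer [2B, align 2] → 114
@114: depth [1B, align 1] → 115
+5 pad (align 8)
@120: width [8B, align 8] → 128
@128: mip_level [8B, align 8] → 136
@136: format [1B, align 1] → 137
+3 pad (align 4)
@140: stride [4B, align 4] → 144
@144: pitch [8B, align 8] → 152
size 152, align 8
array of 9: 9 × 152 = 1368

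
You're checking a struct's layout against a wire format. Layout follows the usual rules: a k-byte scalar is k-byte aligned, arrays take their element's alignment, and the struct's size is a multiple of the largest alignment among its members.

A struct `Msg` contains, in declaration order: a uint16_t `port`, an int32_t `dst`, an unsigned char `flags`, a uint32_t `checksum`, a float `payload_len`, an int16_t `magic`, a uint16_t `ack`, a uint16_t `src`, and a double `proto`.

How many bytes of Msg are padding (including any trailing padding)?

11

0..2  port  (2B, 2-aligned)
2..4  -- padding (2B)
4..8  dst  (4B, 4-aligned)
8..9  flags  (1B, 1-aligned)
9..12  -- padding (3B)
12..16  checksum  (4B, 4-aligned)
16..20  payload_len  (4B, 4-aligned)
20..22  magic  (2B, 2-aligned)
22..24  ack  (2B, 2-aligned)
24..26  src  (2B, 2-aligned)
26..32  -- padding (6B)
32..40  proto  (8B, 8-aligned)
sizeof = 40, alignof = 8
data bytes 29, size 40 → padding 11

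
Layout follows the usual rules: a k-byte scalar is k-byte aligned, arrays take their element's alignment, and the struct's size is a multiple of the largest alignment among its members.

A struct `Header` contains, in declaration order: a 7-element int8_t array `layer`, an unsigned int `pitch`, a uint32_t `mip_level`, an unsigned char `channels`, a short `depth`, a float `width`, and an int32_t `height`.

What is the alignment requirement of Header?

4

member alignments: layer=1, pitch=4, mip_level=4, channels=1, depth=2, width=4, height=4
max = 4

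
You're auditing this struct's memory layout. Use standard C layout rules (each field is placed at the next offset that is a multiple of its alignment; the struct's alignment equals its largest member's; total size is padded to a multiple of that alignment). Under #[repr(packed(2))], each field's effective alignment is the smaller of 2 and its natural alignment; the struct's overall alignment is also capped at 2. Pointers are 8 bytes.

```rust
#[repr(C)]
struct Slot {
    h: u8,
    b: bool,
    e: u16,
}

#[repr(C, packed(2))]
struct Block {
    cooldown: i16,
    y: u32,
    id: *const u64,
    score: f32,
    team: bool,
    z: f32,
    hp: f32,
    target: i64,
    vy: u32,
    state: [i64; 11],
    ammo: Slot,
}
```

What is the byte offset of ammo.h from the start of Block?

Slot: 0..1  h  (1B, 1-aligned); 1..2  b  (1B, 1-aligned); 2..4  e  (2B, 2-aligned); sizeof = 4, alignof = 2
0..2  cooldown  (2B, 2-aligned)
2..6  y  (4B, 2-aligned)
6..14  id  (8B, 2-aligned)
14..18  score  (4B, 2-aligned)
18..19  team  (1B, 1-aligned)
19..20  -- padding (1B)
20..24  z  (4B, 2-aligned)
24..28  hp  (4B, 2-aligned)
28..36  target  (8B, 2-aligned)
36..40  vy  (4B, 2-aligned)
40..128  state  (88B, 2-aligned)
128..132  ammo  (4B, 2-aligned)
within Slot: h at 0
128 + 0 = 128

128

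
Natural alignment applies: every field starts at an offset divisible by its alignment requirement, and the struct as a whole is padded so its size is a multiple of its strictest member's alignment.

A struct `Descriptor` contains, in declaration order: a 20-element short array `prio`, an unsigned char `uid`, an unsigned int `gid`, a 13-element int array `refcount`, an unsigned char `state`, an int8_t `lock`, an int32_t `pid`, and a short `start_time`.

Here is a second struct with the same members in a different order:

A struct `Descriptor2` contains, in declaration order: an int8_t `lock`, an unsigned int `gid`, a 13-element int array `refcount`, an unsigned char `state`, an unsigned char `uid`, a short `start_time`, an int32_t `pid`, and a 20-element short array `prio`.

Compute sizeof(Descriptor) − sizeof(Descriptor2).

@0: prio [40B, align 2] → 40
@40: uid [1B, align 1] → 41
+3 pad (align 4)
@44: gid [4B, align 4] → 48
@48: refcount [52B, align 4] → 100
@100: state [1B, align 1] → 101
@101: lock [1B, align 1] → 102
+2 pad (align 4)
@104: pid [4B, align 4] → 108
@108: start_time [2B, align 2] → 110
+2 tail pad (align 4)
size 112, align 4
— Descriptor2 —
@0: lock [1B, align 1] → 1
+3 pad (align 4)
@4: gid [4B, align 4] → 8
@8: refcount [52B, align 4] → 60
@60: state [1B, align 1] → 61
@61: uid [1B, align 1] → 62
@62: start_time [2B, align 2] → 64
@64: pid [4B, align 4] → 68
@68: prio [40B, align 2] → 108
size 108, align 4
112 − 108 = 4

4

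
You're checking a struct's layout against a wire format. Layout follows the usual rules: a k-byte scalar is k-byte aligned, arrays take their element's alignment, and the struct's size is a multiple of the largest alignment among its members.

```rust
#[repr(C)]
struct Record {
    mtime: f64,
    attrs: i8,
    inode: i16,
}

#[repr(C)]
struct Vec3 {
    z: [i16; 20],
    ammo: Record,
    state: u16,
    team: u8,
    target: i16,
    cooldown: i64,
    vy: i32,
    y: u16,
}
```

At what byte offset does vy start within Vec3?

72

Record: @0: mtime [8B, align 8] → 8; @8: attrs [1B, align 1] → 9; +1 pad (align 2); @10: inode [2B, align 2] → 12; +4 tail pad (align 8); size 16, align 8
@0: z [40B, align 2] → 40
@40: ammo [16B, align 8] → 56
@56: state [2B, align 2] → 58
@58: team [1B, align 1] → 59
+1 pad (align 2)
@60: target [2B, align 2] → 62
+2 pad (align 8)
@64: cooldown [8B, align 8] → 72
@72: vy [4B, align 4] → 76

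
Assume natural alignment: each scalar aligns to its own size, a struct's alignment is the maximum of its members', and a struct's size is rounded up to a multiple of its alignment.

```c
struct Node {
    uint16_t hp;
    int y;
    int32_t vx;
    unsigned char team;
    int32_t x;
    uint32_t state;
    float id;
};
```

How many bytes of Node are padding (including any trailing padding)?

@0: hp [2B, align 2] → 2
+2 pad (align 4)
@4: y [4B, align 4] → 8
@8: vx [4B, align 4] → 12
@12: team [1B, align 1] → 13
+3 pad (align 4)
@16: x [4B, align 4] → 20
@20: state [4B, align 4] → 24
@24: id [4B, align 4] → 28
size 28, align 4
data bytes 23, size 28 → padding 5

5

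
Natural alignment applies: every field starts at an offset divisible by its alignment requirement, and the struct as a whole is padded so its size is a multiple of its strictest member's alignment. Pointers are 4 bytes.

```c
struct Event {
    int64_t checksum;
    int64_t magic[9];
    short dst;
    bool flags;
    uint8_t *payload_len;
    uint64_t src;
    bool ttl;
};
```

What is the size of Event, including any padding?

checksum at 0 (size 8, align 8) → ends 8
magic at 8 (size 72, align 8) → ends 80
dst at 80 (size 2, align 2) → ends 82
flags at 82 (size 1, align 1) → ends 83
pad 1 to align 4 for payload_len
payload_len at 84 (size 4, align 4) → ends 88
src at 88 (size 8, align 8) → ends 96
ttl at 96 (size 1, align 1) → ends 97
tail pad 7 to reach multiple of 8
total 104 bytes, alignment 8

104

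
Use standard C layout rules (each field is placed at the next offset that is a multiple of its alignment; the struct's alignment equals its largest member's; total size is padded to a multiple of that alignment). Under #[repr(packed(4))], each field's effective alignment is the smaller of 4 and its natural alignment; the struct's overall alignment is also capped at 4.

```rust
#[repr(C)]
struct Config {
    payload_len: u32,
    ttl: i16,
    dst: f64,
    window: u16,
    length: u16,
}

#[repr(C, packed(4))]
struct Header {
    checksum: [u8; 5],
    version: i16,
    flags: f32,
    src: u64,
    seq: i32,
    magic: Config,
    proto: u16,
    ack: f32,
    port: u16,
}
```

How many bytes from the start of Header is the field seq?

20

Config: payload_len at 0 (size 4, align 4) → ends 4; ttl at 4 (size 2, align 2) → ends 6; pad 2 to align 8 for dst; dst at 8 (size 8, align 8) → ends 16; window at 16 (size 2, align 2) → ends 18; length at 18 (size 2, align 2) → ends 20; tail pad 4 to reach multiple of 8; total 24 bytes, alignment 8
checksum at 0 (size 5, align 1) → ends 5
pad 1 to align 2 for version
version at 6 (size 2, align 2) → ends 8
flags at 8 (size 4, align 4) → ends 12
src at 12 (size 8, align 4) → ends 20
seq at 20 (size 4, align 4) → ends 24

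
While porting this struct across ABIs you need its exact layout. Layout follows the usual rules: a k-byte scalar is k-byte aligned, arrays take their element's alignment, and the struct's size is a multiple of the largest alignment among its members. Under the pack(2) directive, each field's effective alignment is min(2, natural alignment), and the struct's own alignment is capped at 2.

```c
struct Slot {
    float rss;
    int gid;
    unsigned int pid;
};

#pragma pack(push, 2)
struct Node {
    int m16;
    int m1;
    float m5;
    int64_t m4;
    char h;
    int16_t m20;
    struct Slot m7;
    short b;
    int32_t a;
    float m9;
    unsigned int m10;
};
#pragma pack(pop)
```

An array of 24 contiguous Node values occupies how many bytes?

Slot: 0..4  rss  (4B, 4-aligned); 4..8  gid  (4B, 4-aligned); 8..12  pid  (4B, 4-aligned); sizeof = 12, alignof = 4
0..4  m16  (4B, 2-aligned)
4..8  m1  (4B, 2-aligned)
8..12  m5  (4B, 2-aligned)
12..20  m4  (8B, 2-aligned)
20..21  h  (1B, 1-aligned)
21..22  -- padding (1B)
22..24  m20  (2B, 2-aligned)
24..36  m7  (12B, 2-aligned)
36..38  b  (2B, 2-aligned)
38..42  a  (4B, 2-aligned)
42..46  m9  (4B, 2-aligned)
46..50  m10  (4B, 2-aligned)
sizeof = 50, alignof = 2
array of 24: 24 × 50 = 1200

1200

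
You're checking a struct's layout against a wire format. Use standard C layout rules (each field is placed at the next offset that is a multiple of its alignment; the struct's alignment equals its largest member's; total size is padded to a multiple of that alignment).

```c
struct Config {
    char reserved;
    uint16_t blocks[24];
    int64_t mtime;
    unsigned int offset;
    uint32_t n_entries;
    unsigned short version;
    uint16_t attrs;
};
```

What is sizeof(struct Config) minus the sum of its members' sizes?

0..1  reserved  (1B, 1-aligned)
1..2  -- padding (1B)
2..50  blocks  (48B, 2-aligned)
50..56  -- padding (6B)
56..64  mtime  (8B, 8-aligned)
64..68  offset  (4B, 4-aligned)
68..72  n_entries  (4B, 4-aligned)
72..74  version  (2B, 2-aligned)
74..76  attrs  (2B, 2-aligned)
76..80  -- tail padding (4B)
sizeof = 80, alignof = 8
data bytes 69, size 80 → padding 11

11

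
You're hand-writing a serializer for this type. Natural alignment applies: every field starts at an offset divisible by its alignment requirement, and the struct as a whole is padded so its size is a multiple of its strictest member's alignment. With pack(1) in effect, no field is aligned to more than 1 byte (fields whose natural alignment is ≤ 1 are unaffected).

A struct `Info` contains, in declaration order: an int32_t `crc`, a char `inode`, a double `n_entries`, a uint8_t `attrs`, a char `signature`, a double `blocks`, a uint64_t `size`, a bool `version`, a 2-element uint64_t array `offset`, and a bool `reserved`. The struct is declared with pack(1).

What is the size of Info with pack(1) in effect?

@0: crc [4B, align 1] → 4
@4: inode [1B, align 1] → 5
@5: n_entries [8B, align 1] → 13
@13: attrs [1B, align 1] → 14
@14: signature [1B, align 1] → 15
@15: blocks [8B, align 1] → 23
@23: size [8B, align 1] → 31
@31: version [1B, align 1] → 32
@32: offset [16B, align 1] → 48
@48: reserved [1B, align 1] → 49
size 49, align 1

49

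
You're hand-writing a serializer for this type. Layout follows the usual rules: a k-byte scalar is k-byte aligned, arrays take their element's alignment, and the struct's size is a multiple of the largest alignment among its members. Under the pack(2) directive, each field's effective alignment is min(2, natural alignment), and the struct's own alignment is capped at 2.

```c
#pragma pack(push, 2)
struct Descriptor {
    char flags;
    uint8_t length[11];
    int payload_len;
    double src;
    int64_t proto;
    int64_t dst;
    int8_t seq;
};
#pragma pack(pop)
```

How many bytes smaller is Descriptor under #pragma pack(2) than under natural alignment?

6

natural layout:
  @0: flags [1B, align 1] → 1
  @1: length [11B, align 1] → 12
  @12: payload_len [4B, align 4] → 16
  @16: src [8B, align 8] → 24
  @24: proto [8B, align 8] → 32
  @32: dst [8B, align 8] → 40
  @40: seq [1B, align 1] → 41
  +7 tail pad (align 8)
  size 48, align 8
packed(2) layout:
  @0: flags [1B, align 1] → 1
  @1: length [11B, align 1] → 12
  @12: payload_len [4B, align 2] → 16
  @16: src [8B, align 2] → 24
  @24: proto [8B, align 2] → 32
  @32: dst [8B, align 2] → 40
  @40: seq [1B, align 1] → 41
  +1 tail pad (align 2)
  size 42, align 2
48 − 42 = 6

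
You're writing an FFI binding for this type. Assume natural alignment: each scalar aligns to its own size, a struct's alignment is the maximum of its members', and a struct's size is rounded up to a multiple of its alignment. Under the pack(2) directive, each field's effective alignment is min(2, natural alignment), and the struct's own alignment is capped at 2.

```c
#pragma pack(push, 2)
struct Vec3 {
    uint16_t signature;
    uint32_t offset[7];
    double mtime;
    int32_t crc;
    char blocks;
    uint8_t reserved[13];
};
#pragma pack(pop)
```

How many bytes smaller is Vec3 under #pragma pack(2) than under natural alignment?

natural layout:
  0..2  signature  (2B, 2-aligned)
  2..4  -- padding (2B)
  4..32  offset  (28B, 4-aligned)
  32..40  mtime  (8B, 8-aligned)
  40..44  crc  (4B, 4-aligned)
  44..45  blocks  (1B, 1-aligned)
  45..58  reserved  (13B, 1-aligned)
  58..64  -- tail padding (6B)
  sizeof = 64, alignof = 8
packed(2) layout:
  0..2  signature  (2B, 2-aligned)
  2..30  offset  (28B, 2-aligned)
  30..38  mtime  (8B, 2-aligned)
  38..42  crc  (4B, 2-aligned)
  42..43  blocks  (1B, 1-aligned)
  43..56  reserved  (13B, 1-aligned)
  sizeof = 56, alignof = 2
64 − 56 = 8

8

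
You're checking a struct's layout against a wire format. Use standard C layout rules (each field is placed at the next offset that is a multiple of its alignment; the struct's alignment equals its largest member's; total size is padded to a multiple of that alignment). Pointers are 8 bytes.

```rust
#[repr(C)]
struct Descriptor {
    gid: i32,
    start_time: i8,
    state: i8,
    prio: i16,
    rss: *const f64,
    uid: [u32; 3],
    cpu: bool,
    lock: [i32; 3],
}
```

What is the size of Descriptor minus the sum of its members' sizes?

gid at 0 (size 4, align 4) → ends 4
start_time at 4 (size 1, align 1) → ends 5
state at 5 (size 1, align 1) → ends 6
prio at 6 (size 2, align 2) → ends 8
rss at 8 (size 8, align 8) → ends 16
uid at 16 (size 12, align 4) → ends 28
cpu at 28 (size 1, align 1) → ends 29
pad 3 to align 4 for lock
lock at 32 (size 12, align 4) → ends 44
tail pad 4 to reach multiple of 8
total 48 bytes, alignment 8
data bytes 41, size 48 → padding 7

7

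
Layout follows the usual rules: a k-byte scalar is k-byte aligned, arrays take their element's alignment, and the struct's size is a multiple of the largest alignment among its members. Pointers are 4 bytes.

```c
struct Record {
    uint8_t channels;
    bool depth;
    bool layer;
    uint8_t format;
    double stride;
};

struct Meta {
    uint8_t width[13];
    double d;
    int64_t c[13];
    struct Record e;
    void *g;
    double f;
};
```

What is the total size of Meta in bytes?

Record: channels at 0 (size 1, align 1) → ends 1; depth at 1 (size 1, align 1) → ends 2; layer at 2 (size 1, align 1) → ends 3; format at 3 (size 1, align 1) → ends 4; pad 4 to align 8 for stride; stride at 8 (size 8, align 8) → ends 16; total 16 bytes, alignment 8
width at 0 (size 13, align 1) → ends 13
pad 3 to align 8 for d
d at 16 (size 8, align 8) → ends 24
c at 24 (size 104, align 8) → ends 128
e at 128 (size 16, align 8) → ends 144
g at 144 (size 4, align 4) → ends 148
pad 4 to align 8 for f
f at 152 (size 8, align 8) → ends 160
total 160 bytes, alignment 8

160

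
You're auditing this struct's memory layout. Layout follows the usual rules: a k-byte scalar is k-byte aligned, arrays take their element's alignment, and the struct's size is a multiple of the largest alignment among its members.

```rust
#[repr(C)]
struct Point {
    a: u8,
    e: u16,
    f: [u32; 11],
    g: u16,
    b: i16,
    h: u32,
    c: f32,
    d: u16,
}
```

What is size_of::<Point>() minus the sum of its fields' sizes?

3

a at 0 (size 1, align 1) → ends 1
pad 1 to align 2 for e
e at 2 (size 2, align 2) → ends 4
f at 4 (size 44, align 4) → ends 48
g at 48 (size 2, align 2) → ends 50
b at 50 (size 2, align 2) → ends 52
h at 52 (size 4, align 4) → ends 56
c at 56 (size 4, align 4) → ends 60
d at 60 (size 2, align 2) → ends 62
tail pad 2 to reach multiple of 4
total 64 bytes, alignment 4
data bytes 61, size 64 → padding 3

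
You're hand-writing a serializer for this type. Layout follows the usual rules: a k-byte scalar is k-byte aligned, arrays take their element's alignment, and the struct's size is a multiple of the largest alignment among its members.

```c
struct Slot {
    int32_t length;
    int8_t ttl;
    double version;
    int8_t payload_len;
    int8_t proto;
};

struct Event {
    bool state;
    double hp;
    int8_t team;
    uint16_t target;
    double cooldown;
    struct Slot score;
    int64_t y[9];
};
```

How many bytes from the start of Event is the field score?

Slot: 0..4  length  (4B, 4-aligned); 4..5  ttl  (1B, 1-aligned); 5..8  -- padding (3B); 8..16  version  (8B, 8-aligned); 16..17  payload_len  (1B, 1-aligned); 17..18  proto  (1B, 1-aligned); 18..24  -- tail padding (6B); sizeof = 24, alignof = 8
0..1  state  (1B, 1-aligned)
1..8  -- padding (7B)
8..16  hp  (8B, 8-aligned)
16..17  team  (1B, 1-aligned)
17..18  -- padding (1B)
18..20  target  (2B, 2-aligned)
20..24  -- padding (4B)
24..32  cooldown  (8B, 8-aligned)
32..56  score  (24B, 8-aligned)

32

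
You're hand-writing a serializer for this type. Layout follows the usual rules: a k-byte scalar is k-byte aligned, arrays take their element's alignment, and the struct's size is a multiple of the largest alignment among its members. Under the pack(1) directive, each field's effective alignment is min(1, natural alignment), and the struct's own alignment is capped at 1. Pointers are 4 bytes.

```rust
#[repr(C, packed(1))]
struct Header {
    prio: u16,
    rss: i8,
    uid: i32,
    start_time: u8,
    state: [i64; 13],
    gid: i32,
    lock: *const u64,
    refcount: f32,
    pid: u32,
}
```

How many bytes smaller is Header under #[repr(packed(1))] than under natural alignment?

8

natural layout:
  0..2  prio  (2B, 2-aligned)
  2..3  rss  (1B, 1-aligned)
  3..4  -- padding (1B)
  4..8  uid  (4B, 4-aligned)
  8..9  start_time  (1B, 1-aligned)
  9..16  -- padding (7B)
  16..120  state  (104B, 8-aligned)
  120..124  gid  (4B, 4-aligned)
  124..128  lock  (4B, 4-aligned)
  128..132  refcount  (4B, 4-aligned)
  132..136  pid  (4B, 4-aligned)
  sizeof = 136, alignof = 8
packed(1) layout:
  0..2  prio  (2B, 1-aligned)
  2..3  rss  (1B, 1-aligned)
  3..7  uid  (4B, 1-aligned)
  7..8  start_time  (1B, 1-aligned)
  8..112  state  (104B, 1-aligned)
  112..116  gid  (4B, 1-aligned)
  116..120  lock  (4B, 1-aligned)
  120..124  refcount  (4B, 1-aligned)
  124..128  pid  (4B, 1-aligned)
  sizeof = 128, alignof = 1
136 − 128 = 8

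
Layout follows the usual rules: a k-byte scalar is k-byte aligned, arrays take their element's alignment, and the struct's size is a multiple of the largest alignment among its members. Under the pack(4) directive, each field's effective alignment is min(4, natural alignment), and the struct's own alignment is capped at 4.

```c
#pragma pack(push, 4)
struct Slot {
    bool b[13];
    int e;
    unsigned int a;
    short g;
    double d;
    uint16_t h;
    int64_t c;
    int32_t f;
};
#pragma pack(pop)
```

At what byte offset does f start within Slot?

0..13  b  (13B, 1-aligned)
13..16  -- padding (3B)
16..20  e  (4B, 4-aligned)
20..24  a  (4B, 4-aligned)
24..26  g  (2B, 2-aligned)
26..28  -- padding (2B)
28..36  d  (8B, 4-aligned)
36..38  h  (2B, 2-aligned)
38..40  -- padding (2B)
40..48  c  (8B, 4-aligned)
48..52  f  (4B, 4-aligned)

48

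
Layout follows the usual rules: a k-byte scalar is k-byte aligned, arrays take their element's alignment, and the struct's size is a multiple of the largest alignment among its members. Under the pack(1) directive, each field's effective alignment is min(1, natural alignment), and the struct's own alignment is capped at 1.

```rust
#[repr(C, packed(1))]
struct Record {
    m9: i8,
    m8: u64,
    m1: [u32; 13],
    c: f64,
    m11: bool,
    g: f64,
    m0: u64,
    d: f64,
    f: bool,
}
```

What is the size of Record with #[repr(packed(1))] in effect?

@0: m9 [1B, align 1] → 1
@1: m8 [8B, align 1] → 9
@9: m1 [52B, align 1] → 61
@61: c [8B, align 1] → 69
@69: m11 [1B, align 1] → 70
@70: g [8B, align 1] → 78
@78: m0 [8B, align 1] → 86
@86: d [8B, align 1] → 94
@94: f [1B, align 1] → 95
size 95, align 1

95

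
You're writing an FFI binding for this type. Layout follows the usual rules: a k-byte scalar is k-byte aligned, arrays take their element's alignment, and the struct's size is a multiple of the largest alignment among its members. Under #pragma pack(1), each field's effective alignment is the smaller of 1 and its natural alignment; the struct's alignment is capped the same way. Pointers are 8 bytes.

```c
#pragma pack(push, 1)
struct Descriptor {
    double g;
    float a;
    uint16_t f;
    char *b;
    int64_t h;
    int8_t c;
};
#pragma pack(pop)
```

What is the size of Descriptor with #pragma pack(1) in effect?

31

g at 0 (size 8, align 1) → ends 8
a at 8 (size 4, align 1) → ends 12
f at 12 (size 2, align 1) → ends 14
b at 14 (size 8, align 1) → ends 22
h at 22 (size 8, align 1) → ends 30
c at 30 (size 1, align 1) → ends 31
total 31 bytes, alignment 1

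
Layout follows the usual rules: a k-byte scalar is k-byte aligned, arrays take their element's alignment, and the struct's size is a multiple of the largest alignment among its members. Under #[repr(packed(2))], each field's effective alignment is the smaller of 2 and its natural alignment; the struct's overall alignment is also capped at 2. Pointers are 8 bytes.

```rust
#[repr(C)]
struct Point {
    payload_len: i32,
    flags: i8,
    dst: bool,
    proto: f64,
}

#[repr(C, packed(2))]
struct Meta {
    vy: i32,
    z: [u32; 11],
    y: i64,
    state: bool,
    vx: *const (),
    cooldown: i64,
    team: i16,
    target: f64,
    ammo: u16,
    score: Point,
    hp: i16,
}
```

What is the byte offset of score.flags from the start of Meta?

90

Point: 0..4  payload_len  (4B, 4-aligned); 4..5  flags  (1B, 1-aligned); 5..6  dst  (1B, 1-aligned); 6..8  -- padding (2B); 8..16  proto  (8B, 8-aligned); sizeof = 16, alignof = 8
0..4  vy  (4B, 2-aligned)
4..48  z  (44B, 2-aligned)
48..56  y  (8B, 2-aligned)
56..57  state  (1B, 1-aligned)
57..58  -- padding (1B)
58..66  vx  (8B, 2-aligned)
66..74  cooldown  (8B, 2-aligned)
74..76  team  (2B, 2-aligned)
76..84  target  (8B, 2-aligned)
84..86  ammo  (2B, 2-aligned)
86..102  score  (16B, 2-aligned)
within Point: flags at 4
86 + 4 = 90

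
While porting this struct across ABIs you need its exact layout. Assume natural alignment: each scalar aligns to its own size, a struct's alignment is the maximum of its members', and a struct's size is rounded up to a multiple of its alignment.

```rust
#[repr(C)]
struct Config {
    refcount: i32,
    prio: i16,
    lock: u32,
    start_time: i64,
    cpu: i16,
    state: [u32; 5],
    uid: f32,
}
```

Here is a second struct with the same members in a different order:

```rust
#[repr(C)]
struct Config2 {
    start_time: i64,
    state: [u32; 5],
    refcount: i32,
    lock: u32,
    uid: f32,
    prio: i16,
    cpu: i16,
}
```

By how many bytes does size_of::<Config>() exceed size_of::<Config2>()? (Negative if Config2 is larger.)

0..4  refcount  (4B, 4-aligned)
4..6  prio  (2B, 2-aligned)
6..8  -- padding (2B)
8..12  lock  (4B, 4-aligned)
12..16  -- padding (4B)
16..24  start_time  (8B, 8-aligned)
24..26  cpu  (2B, 2-aligned)
26..28  -- padding (2B)
28..48  state  (20B, 4-aligned)
48..52  uid  (4B, 4-aligned)
52..56  -- tail padding (4B)
sizeof = 56, alignof = 8
— Config2 —
0..8  start_time  (8B, 8-aligned)
8..28  state  (20B, 4-aligned)
28..32  refcount  (4B, 4-aligned)
32..36  lock  (4B, 4-aligned)
36..40  uid  (4B, 4-aligned)
40..42  prio  (2B, 2-aligned)
42..44  cpu  (2B, 2-aligned)
44..48  -- tail padding (4B)
sizeof = 48, alignof = 8
56 − 48 = 8

8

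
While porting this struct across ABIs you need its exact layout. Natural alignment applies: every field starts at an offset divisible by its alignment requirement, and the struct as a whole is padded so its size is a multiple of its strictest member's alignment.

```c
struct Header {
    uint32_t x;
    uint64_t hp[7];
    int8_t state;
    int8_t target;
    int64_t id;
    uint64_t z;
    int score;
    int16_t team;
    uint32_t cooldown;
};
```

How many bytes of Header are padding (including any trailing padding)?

x at 0 (size 4, align 4) → ends 4
pad 4 to align 8 for hp
hp at 8 (size 56, align 8) → ends 64
state at 64 (size 1, align 1) → ends 65
target at 65 (size 1, align 1) → ends 66
pad 6 to align 8 for id
id at 72 (size 8, align 8) → ends 80
z at 80 (size 8, align 8) → ends 88
score at 88 (size 4, align 4) → ends 92
team at 92 (size 2, align 2) → ends 94
pad 2 to align 4 for cooldown
cooldown at 96 (size 4, align 4) → ends 100
tail pad 4 to reach multiple of 8
total 104 bytes, alignment 8
data bytes 88, size 104 → padding 16

16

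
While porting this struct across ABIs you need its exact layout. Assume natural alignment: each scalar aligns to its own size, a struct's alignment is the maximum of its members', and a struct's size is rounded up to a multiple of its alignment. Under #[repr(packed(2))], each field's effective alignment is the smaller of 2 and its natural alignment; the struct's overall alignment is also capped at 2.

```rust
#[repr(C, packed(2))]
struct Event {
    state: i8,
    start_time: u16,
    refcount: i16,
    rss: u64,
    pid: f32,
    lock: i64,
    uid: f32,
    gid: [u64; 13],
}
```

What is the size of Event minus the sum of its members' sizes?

1

state at 0 (size 1, align 1) → ends 1
pad 1 to align 2 for start_time
start_time at 2 (size 2, align 2) → ends 4
refcount at 4 (size 2, align 2) → ends 6
rss at 6 (size 8, align 2) → ends 14
pid at 14 (size 4, align 2) → ends 18
lock at 18 (size 8, align 2) → ends 26
uid at 26 (size 4, align 2) → ends 30
gid at 30 (size 104, align 2) → ends 134
total 134 bytes, alignment 2
data bytes 133, size 134 → padding 1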